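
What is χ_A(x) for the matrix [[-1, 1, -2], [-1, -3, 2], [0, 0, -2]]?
xI - A = [[x + 1, -1, 2], [1, x + 3, -2], [0, 0, x + 2]].

Expanding det(xI - A) along the first row:
det(xI - A) = + (x + 1)·det([[x + 3, -2], [0, x + 2]]) - (-1)·det([[1, -2], [0, x + 2]]) + (2)·det([[1, x + 3], [0, 0]]).

Evaluating gives χ_A(x) = x^3 + 6x^2 + 12x + 8 = (x + 2)^3.

χ_A(x) = (x + 2)^3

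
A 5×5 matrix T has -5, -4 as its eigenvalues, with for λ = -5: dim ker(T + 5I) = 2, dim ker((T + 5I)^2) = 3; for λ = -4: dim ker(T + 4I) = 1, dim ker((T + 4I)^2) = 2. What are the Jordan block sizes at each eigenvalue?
Jordan blocks: (-5, 2), (-5, 1), (-4, 2)

λ = -5: successive nullity increments [2, 1] count blocks of size ≥ k; block sizes are [2, 1].
λ = -4: successive nullity increments [1, 1] count blocks of size ≥ k; block sizes are [2].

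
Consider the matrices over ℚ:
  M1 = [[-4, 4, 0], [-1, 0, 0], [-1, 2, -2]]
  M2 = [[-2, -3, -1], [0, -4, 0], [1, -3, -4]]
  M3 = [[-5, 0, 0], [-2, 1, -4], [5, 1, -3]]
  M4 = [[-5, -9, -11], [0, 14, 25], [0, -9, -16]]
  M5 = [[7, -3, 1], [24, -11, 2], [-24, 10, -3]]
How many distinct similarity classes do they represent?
Characteristic polynomials: χ_{M1} = (x + 2)^3, χ_{M2} = (x + 3)^2(x + 4), χ_{M3} = (x + 1)^2(x + 5), χ_{M4} = (x + 1)^2(x + 5), χ_{M5} = (x + 1)^2(x + 5).

{M1}: invariant factors x + 2, (x + 2)^2.

{M2}: invariant factors (x + 3)^2(x + 4).

{M3, M4, M5}: invariant factors (x + 1)^2(x + 5).

Matrices are similar if and only if their invariant-factor lists agree; the partition into similarity classes is {M1}, {M2}, {M3, M4, M5}.

3 classes: {M1}, {M2}, {M3, M4, M5}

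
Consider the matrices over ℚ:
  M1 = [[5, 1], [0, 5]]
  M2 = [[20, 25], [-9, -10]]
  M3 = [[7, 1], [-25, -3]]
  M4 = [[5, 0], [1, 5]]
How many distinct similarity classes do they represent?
Characteristic polynomials: χ_{M1} = (x - 5)^2, χ_{M2} = (x - 5)^2, χ_{M3} = (x - 2)^2, χ_{M4} = (x - 5)^2.

{M1, M2, M4}: invariant factors (x - 5)^2.

{M3}: invariant factors (x - 2)^2.

Matrices are similar if and only if their invariant-factor lists agree; the partition into similarity classes is {M1, M2, M4}, {M3}.

2 classes: {M1, M2, M4}, {M3}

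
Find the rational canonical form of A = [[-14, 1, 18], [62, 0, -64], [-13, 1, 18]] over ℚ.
R = [[0, 0, -64], [1, 0, 16], [0, 1, 4]]

The invariant factors of A (the non-unit diagonal entries of the Smith normal form of xI - A over ℚ[x]) are (x - 4)^2(x + 4), each dividing the next. The characteristic polynomial is their product, (x - 4)^2(x + 4).

The rational canonical form is the block-diagonal matrix of companion matrices C(f_i):
R = [[0, 0, -64], [1, 0, 16], [0, 1, 4]].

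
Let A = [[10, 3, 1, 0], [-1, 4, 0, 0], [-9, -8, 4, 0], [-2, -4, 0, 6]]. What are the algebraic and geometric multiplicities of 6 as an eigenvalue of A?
algebraic multiplicity 4, geometric multiplicity 2

The characteristic polynomial is (x - 6)^4, so the factor x - 6 appears with exponent 4: the algebraic multiplicity is 4.

rank(A - 6I) = 2, so the eigenspace has dimension 4 - 2 = 2: the geometric multiplicity is 2.

Since 2 < 4, A is not diagonalizable.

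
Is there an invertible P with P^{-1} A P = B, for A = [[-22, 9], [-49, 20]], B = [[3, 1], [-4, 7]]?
No.

trace(A) = -2 but trace(B) = 10. The trace is a similarity invariant, so A and B are not similar.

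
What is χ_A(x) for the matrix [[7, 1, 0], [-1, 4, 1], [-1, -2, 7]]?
χ_A(x) = (x - 6)^3

xI - A = [[x - 7, -1, 0], [1, x - 4, -1], [1, 2, x - 7]].

Expanding det(xI - A) along the first row:
det(xI - A) = + (x - 7)·det([[x - 4, -1], [2, x - 7]]) - (-1)·det([[1, -1], [1, x - 7]]) + (0)·det([[1, x - 4], [1, 2]]).

Evaluating gives χ_A(x) = x^3 - 18x^2 + 108x - 216 = (x - 6)^3.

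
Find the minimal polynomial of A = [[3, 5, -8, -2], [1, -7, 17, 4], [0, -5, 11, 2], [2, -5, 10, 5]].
m_A(x) = (x - 3)^3

The characteristic polynomial factors as (x - 3)^4. The minimal polynomial is ∏(x - λ)^{k_λ} where k_λ is the size of the largest Jordan block at λ.

For λ = 3: rank(A - 3I) = 2, and the largest Jordan block has size 3 (the smallest k with rank((A - 3I)^k) = rank((A - 3I)^(k+1))).

So m_A(x) = (x - 3)^3.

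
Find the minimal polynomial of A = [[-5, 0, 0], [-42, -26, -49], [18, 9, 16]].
m_A(x) = (x + 5)^2

The characteristic polynomial factors as (x + 5)^3. The minimal polynomial is ∏(x - λ)^{k_λ} where k_λ is the size of the largest Jordan block at λ.

For λ = -5: rank(A + 5I) = 1, and the largest Jordan block has size 2 (the smallest k with rank((A + 5I)^k) = rank((A + 5I)^(k+1))).

So m_A(x) = (x + 5)^2.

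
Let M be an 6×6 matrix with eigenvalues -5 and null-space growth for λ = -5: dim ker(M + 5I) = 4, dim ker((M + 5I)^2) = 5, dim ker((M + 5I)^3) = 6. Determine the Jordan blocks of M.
λ = -5: successive nullity increments [4, 1, 1] count blocks of size ≥ k; block sizes are [3, 1, 1, 1].

Jordan blocks: (-5, 3), (-5, 1), (-5, 1), (-5, 1)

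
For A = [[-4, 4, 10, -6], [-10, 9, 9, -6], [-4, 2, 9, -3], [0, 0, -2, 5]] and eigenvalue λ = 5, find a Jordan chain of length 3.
We seek v_1 ∈ ker((A - 5I)^3) \ ker((A - 5I)^2), then set v_{i+1} = (A - 5I) v_i.

One such chain is v_1 = [[0, 2, 0, 1]]^T, v_2 = [[2, 2, 1, 0]]^T, v_3 = [[0, -3, 0, -2]]^T. Check: (A - 5I) v_3 = [[0, 0, 0, 0]]^T = 0.

v_1 = [[0, 2, 0, 1]]^T, v_2 = [[2, 2, 1, 0]]^T, v_3 = [[0, -3, 0, -2]]^T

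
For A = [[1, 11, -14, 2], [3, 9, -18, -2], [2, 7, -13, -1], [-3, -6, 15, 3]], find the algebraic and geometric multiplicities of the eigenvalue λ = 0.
The characteristic polynomial is x^4, so the factor x appears with exponent 4: the algebraic multiplicity is 4.

rank(A) = 2, so the eigenspace has dimension 4 - 2 = 2: the geometric multiplicity is 2.

Since 2 < 4, A is not diagonalizable.

algebraic multiplicity 4, geometric multiplicity 2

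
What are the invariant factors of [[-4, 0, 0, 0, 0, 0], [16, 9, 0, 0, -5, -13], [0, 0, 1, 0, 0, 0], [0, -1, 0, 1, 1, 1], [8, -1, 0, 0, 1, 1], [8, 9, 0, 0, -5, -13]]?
(x - 1)(x + 4), x(x - 1)^2(x + 4)

The Jordan structure of A has elementary divisors (x + 4), (x + 4), x, (x - 1)^2, (x - 1). Arranging the block sizes at each eigenvalue in decreasing order and taking row products gives the invariant factors.

Invariant factors (smallest first, each dividing the next): (x - 1)(x + 4), x(x - 1)^2(x + 4).

Check: the last factor x(x - 1)^2(x + 4) is the minimal polynomial, and the product x(x - 1)^3(x + 4)^2 is the characteristic polynomial.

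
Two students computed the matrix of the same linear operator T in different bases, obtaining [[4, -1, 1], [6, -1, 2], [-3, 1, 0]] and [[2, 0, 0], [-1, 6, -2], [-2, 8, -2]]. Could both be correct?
trace(A) = 3 but trace(B) = 6. The trace is a similarity invariant, so A and B are not similar.

No.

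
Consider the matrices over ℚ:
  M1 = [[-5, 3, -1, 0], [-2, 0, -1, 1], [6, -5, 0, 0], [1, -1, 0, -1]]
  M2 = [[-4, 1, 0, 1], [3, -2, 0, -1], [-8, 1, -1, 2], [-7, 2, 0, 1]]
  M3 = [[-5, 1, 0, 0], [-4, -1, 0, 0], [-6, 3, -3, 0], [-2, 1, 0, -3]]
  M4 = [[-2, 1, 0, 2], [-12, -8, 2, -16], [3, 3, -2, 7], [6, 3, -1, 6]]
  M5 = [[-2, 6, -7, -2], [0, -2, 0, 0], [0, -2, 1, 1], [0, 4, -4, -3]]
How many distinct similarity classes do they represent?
3 classes: {M1, M2, M4}, {M3}, {M5}

Characteristic polynomials: χ_{M1} = (x + 1)^2(x + 2)^2, χ_{M2} = (x + 1)^2(x + 2)^2, χ_{M3} = (x + 3)^4, χ_{M4} = (x + 1)^2(x + 2)^2, χ_{M5} = (x + 1)^2(x + 2)^2.

{M1, M2, M4}: invariant factors (x + 1)^2(x + 2)^2.

{M3}: invariant factors x + 3, x + 3, (x + 3)^2.

{M5}: invariant factors x + 2, (x + 1)^2(x + 2).

Matrices are similar if and only if their invariant-factor lists agree; the partition into similarity classes is {M1, M2, M4}, {M3}, {M5}.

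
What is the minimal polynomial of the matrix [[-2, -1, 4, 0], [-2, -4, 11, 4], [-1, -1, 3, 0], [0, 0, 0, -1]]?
The characteristic polynomial factors as (x + 1)^4. The minimal polynomial is ∏(x - λ)^{k_λ} where k_λ is the size of the largest Jordan block at λ.

For λ = -1: rank(A + I) = 2, and the largest Jordan block has size 3 (the smallest k with rank((A + I)^k) = rank((A + I)^(k+1))).

So m_A(x) = (x + 1)^3.

m_A(x) = (x + 1)^3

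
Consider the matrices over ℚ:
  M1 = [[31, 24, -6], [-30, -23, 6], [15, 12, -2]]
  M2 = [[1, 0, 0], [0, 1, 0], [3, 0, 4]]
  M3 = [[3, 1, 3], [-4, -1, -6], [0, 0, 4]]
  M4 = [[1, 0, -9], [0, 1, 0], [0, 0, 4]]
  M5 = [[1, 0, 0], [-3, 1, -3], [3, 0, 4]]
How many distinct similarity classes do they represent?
Characteristic polynomials: χ_{M1} = (x - 4)(x - 1)^2, χ_{M2} = (x - 4)(x - 1)^2, χ_{M3} = (x - 4)(x - 1)^2, χ_{M4} = (x - 4)(x - 1)^2, χ_{M5} = (x - 4)(x - 1)^2.

{M1, M2, M4, M5}: invariant factors x - 1, (x - 4)(x - 1).

{M3}: invariant factors (x - 4)(x - 1)^2.

Matrices are similar if and only if their invariant-factor lists agree; the partition into similarity classes is {M1, M2, M4, M5}, {M3}.

2 classes: {M1, M2, M4, M5}, {M3}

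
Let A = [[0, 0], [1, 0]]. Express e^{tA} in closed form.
A has Jordan form J = [[0, 1], [0, 0]] with A = PJP^{-1}, so e^{tA} = P e^{tJ} P^{-1}.

For a Jordan block J_k(λ), e^{tJ_k(λ)} = e^{λt} · (I + tN + t^2 N^2/2! + ... + t^{k-1} N^{k-1}/(k-1)!) where N is the nilpotent superdiagonal part.

Assembling the blocks and conjugating back gives the entries of e^{tA} as shown above.

e^{tA} = [[1, 0], [t, 1]]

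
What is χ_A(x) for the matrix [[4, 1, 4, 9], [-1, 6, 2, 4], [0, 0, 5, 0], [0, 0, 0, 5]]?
xI - A = [[x - 4, -1, -4, -9], [1, x - 6, -2, -4], [0, 0, x - 5, 0], [0, 0, 0, x - 5]].

Expanding det(xI - A) along the first row:
det(xI - A) = + (x - 4)·det([[x - 6, -2, -4], [0, x - 5, 0], [0, 0, x - 5]]) - (-1)·det([[1, -2, -4], [0, x - 5, 0], [0, 0, x - 5]]) + (-4)·det([[1, x - 6, -4], [0, 0, 0], [0, 0, x - 5]]) - (-9)·det([[1, x - 6, -2], [0, 0, x - 5], [0, 0, 0]]).

Evaluating gives χ_A(x) = x^4 - 20x^3 + 150x^2 - 500x + 625 = (x - 5)^4.

χ_A(x) = (x - 5)^4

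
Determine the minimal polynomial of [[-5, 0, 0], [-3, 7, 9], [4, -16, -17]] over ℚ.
m_A(x) = (x + 5)^2

The characteristic polynomial factors as (x + 5)^3. The minimal polynomial is ∏(x - λ)^{k_λ} where k_λ is the size of the largest Jordan block at λ.

For λ = -5: rank(A + 5I) = 1, and the largest Jordan block has size 2 (the smallest k with rank((A + 5I)^k) = rank((A + 5I)^(k+1))).

So m_A(x) = (x + 5)^2.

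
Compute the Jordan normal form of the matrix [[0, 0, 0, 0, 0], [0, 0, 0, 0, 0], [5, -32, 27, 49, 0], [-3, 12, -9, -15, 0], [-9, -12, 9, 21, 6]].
J = [[0, 0, 0, 0, 0], [0, 0, 0, 0, 0], [0, 0, 6, 1, 0], [0, 0, 0, 6, 0], [0, 0, 0, 0, 6]]

The characteristic polynomial is det(xI - A) = x^2(x - 6)^3, so the eigenvalues are 0 (algebraic multiplicity 2), 6 (algebraic multiplicity 3).

For λ = 0: rank(A) = 3. The eigenspace has dimension 5 - 3 = 2, so there are 2 Jordan blocks; the rank sequence gives block sizes [1, 1].

For λ = 6: rank(A - 6I) = 3, rank((A - 6I)^2) = 2. The eigenspace has dimension 5 - 3 = 2, so there are 2 Jordan blocks; the rank sequence gives block sizes [2, 1].

Assembling the blocks gives the Jordan form J above.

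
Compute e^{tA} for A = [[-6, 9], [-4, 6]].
e^{tA} = [[1 - 6*t, 9*t], [-4*t, 6*t + 1]]

A has Jordan form J = [[0, 1], [0, 0]] with A = PJP^{-1}, so e^{tA} = P e^{tJ} P^{-1}.

For a Jordan block J_k(λ), e^{tJ_k(λ)} = e^{λt} · (I + tN + t^2 N^2/2! + ... + t^{k-1} N^{k-1}/(k-1)!) where N is the nilpotent superdiagonal part.

Assembling the blocks and conjugating back gives the entries of e^{tA} as shown above.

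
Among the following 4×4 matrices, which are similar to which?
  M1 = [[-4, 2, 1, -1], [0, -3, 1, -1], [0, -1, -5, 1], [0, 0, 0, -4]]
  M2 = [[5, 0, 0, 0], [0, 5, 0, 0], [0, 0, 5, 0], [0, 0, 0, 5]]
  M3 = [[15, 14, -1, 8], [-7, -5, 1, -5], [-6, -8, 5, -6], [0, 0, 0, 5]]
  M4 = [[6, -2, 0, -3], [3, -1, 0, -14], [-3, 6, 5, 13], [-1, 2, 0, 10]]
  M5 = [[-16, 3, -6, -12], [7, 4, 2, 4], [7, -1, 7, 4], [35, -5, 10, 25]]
Characteristic polynomials: χ_{M1} = (x + 4)^4, χ_{M2} = (x - 5)^4, χ_{M3} = (x - 5)^4, χ_{M4} = (x - 5)^4, χ_{M5} = (x - 5)^4.

{M1}: invariant factors x + 4, (x + 4)^3.

{M2}: invariant factors x - 5, x - 5, x - 5, x - 5.

{M3, M4}: invariant factors x - 5, (x - 5)^3.

{M5}: invariant factors x - 5, x - 5, (x - 5)^2.

Matrices are similar if and only if their invariant-factor lists agree; the partition into similarity classes is {M1}, {M2}, {M3, M4}, {M5}.

4 classes: {M1}, {M2}, {M3, M4}, {M5}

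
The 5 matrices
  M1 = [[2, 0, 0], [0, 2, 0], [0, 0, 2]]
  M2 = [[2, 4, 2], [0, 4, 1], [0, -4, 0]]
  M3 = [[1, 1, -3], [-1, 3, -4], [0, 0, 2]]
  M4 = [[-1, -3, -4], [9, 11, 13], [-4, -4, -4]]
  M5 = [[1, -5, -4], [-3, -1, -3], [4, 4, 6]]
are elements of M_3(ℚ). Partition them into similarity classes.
3 classes: {M1}, {M2}, {M3, M4, M5}

Characteristic polynomials: χ_{M1} = (x - 2)^3, χ_{M2} = (x - 2)^3, χ_{M3} = (x - 2)^3, χ_{M4} = (x - 2)^3, χ_{M5} = (x - 2)^3.

{M1}: invariant factors x - 2, x - 2, x - 2.

{M2}: invariant factors x - 2, (x - 2)^2.

{M3, M4, M5}: invariant factors (x - 2)^3.

Matrices are similar if and only if their invariant-factor lists agree; the partition into similarity classes is {M1}, {M2}, {M3, M4, M5}.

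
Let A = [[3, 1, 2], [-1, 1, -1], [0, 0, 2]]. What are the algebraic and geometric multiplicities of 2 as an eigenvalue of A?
The characteristic polynomial is (x - 2)^3, so the factor x - 2 appears with exponent 3: the algebraic multiplicity is 3.

rank(A - 2I) = 2, so the eigenspace has dimension 3 - 2 = 1: the geometric multiplicity is 1.

Since 1 < 3, A is not diagonalizable.

algebraic multiplicity 3, geometric multiplicity 1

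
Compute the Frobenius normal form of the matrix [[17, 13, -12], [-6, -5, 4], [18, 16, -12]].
The invariant factors of A (the non-unit diagonal entries of the Smith normal form of xI - A over ℚ[x]) are x^3 + x - 4, each dividing the next. The characteristic polynomial is their product, x^3 + x - 4.

The rational canonical form is the block-diagonal matrix of companion matrices C(f_i):
R = [[0, 0, 4], [1, 0, -1], [0, 1, 0]].

Note the characteristic polynomial does not split into linear factors over ℚ, so A has no Jordan form over ℚ; the rational canonical form exists over any field.

R = [[0, 0, 4], [1, 0, -1], [0, 1, 0]]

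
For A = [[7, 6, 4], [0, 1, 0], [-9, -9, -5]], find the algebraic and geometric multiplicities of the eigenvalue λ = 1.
algebraic multiplicity 3, geometric multiplicity 2

The characteristic polynomial is (x - 1)^3, so the factor x - 1 appears with exponent 3: the algebraic multiplicity is 3.

rank(A - I) = 1, so the eigenspace has dimension 3 - 1 = 2: the geometric multiplicity is 2.

Since 2 < 3, A is not diagonalizable.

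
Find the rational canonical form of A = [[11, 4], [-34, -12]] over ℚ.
R = [[0, -4], [1, -1]]

The invariant factors of A (the non-unit diagonal entries of the Smith normal form of xI - A over ℚ[x]) are x^2 + x + 4, each dividing the next. The characteristic polynomial is their product, x^2 + x + 4.

The rational canonical form is the block-diagonal matrix of companion matrices C(f_i):
R = [[0, -4], [1, -1]].

Note the characteristic polynomial does not split into linear factors over ℚ, so A has no Jordan form over ℚ; the rational canonical form exists over any field.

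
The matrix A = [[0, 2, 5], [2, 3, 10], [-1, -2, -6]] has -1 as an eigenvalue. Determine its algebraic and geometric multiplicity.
algebraic multiplicity 3, geometric multiplicity 2

The characteristic polynomial is (x + 1)^3, so the factor x + 1 appears with exponent 3: the algebraic multiplicity is 3.

rank(A + I) = 1, so the eigenspace has dimension 3 - 1 = 2: the geometric multiplicity is 2.

Since 2 < 3, A is not diagonalizable.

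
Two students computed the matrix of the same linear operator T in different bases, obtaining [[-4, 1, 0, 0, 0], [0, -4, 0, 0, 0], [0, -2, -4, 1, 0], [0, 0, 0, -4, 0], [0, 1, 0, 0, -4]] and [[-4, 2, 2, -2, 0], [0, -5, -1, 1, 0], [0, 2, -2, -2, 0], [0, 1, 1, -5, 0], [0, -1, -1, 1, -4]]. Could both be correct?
No.

Both have characteristic polynomial (x + 4)^5 and minimal polynomial (x + 4)^2. But rank(A + 4I) = 2 for A while rank(B + 4I) = 1 for B, so the number of Jordan blocks at λ = -4 differs. A and B are not similar.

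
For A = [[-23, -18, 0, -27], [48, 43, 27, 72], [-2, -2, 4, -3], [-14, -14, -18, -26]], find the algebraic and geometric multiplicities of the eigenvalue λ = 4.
The characteristic polynomial is (x - 4)^2(x + 5)^2, so the factor x - 4 appears with exponent 2: the algebraic multiplicity is 2.

rank(A - 4I) = 3, so the eigenspace has dimension 4 - 3 = 1: the geometric multiplicity is 1.

Since 1 < 2, A is not diagonalizable.

algebraic multiplicity 2, geometric multiplicity 1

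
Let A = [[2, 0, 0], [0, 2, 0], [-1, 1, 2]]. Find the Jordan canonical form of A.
The characteristic polynomial is det(xI - A) = (x - 2)^3, so the eigenvalues are 2 (algebraic multiplicity 3).

For λ = 2: rank(A - 2I) = 1, rank((A - 2I)^2) = 0. The eigenspace has dimension 3 - 1 = 2, so there are 2 Jordan blocks; the rank sequence gives block sizes [2, 1].

Assembling the blocks gives the Jordan form J above.

J = [[2, 1, 0], [0, 2, 0], [0, 0, 2]]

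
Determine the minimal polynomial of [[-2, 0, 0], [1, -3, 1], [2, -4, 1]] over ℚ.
m_A(x) = (x + 1)^2(x + 2)

The characteristic polynomial factors as (x + 1)^2(x + 2). The minimal polynomial is ∏(x - λ)^{k_λ} where k_λ is the size of the largest Jordan block at λ.

For λ = -2: rank(A + 2I) = 2, and the largest Jordan block has size 1 (the smallest k with rank((A + 2I)^k) = rank((A + 2I)^(k+1))).
For λ = -1: rank(A + I) = 2, and the largest Jordan block has size 2 (the smallest k with rank((A + I)^k) = rank((A + I)^(k+1))).

So m_A(x) = (x + 1)^2(x + 2).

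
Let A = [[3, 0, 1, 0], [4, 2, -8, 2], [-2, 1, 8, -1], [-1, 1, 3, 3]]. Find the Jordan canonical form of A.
The characteristic polynomial is det(xI - A) = (x - 4)^4, so the eigenvalues are 4 (algebraic multiplicity 4).

For λ = 4: rank(A - 4I) = 2, rank((A - 4I)^2) = 1, rank((A - 4I)^3) = 0. The eigenspace has dimension 4 - 2 = 2, so there are 2 Jordan blocks; the rank sequence gives block sizes [3, 1].

Assembling the blocks gives the Jordan form J above.

J = [[4, 1, 0, 0], [0, 4, 1, 0], [0, 0, 4, 0], [0, 0, 0, 4]]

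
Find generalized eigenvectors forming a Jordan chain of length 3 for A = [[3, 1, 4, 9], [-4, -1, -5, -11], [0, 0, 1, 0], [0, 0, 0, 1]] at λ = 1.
v_1 = [[-1, 0, 5, -2]]^T, v_2 = [[0, 1, 0, 0]]^T, v_3 = [[1, -2, 0, 0]]^T

We seek v_1 ∈ ker((A - I)^3) \ ker((A - I)^2), then set v_{i+1} = (A - I) v_i.

One such chain is v_1 = [[-1, 0, 5, -2]]^T, v_2 = [[0, 1, 0, 0]]^T, v_3 = [[1, -2, 0, 0]]^T. Check: (A - I) v_3 = [[0, 0, 0, 0]]^T = 0.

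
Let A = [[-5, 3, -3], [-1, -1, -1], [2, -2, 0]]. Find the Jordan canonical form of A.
J = [[-2, 1, 0], [0, -2, 0], [0, 0, -2]]

The characteristic polynomial is det(xI - A) = (x + 2)^3, so the eigenvalues are -2 (algebraic multiplicity 3).

For λ = -2: rank(A + 2I) = 1, rank((A + 2I)^2) = 0. The eigenspace has dimension 3 - 1 = 2, so there are 2 Jordan blocks; the rank sequence gives block sizes [2, 1].

Assembling the blocks gives the Jordan form J above.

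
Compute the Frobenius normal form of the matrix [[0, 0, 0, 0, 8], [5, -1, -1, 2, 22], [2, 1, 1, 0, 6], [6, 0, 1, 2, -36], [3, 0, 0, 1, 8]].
The invariant factors of A (the non-unit diagonal entries of the Smith normal form of xI - A over ℚ[x]) are (x - 2)(x^2 - 4x - 2)^2, each dividing the next. The characteristic polynomial is their product, (x - 2)(x^2 - 4x - 2)^2.

The rational canonical form is the block-diagonal matrix of companion matrices C(f_i):
R = [[0, 0, 0, 0, 8], [1, 0, 0, 0, 28], [0, 1, 0, 0, 8], [0, 0, 1, 0, -28], [0, 0, 0, 1, 10]].

Note the characteristic polynomial does not split into linear factors over ℚ, so A has no Jordan form over ℚ; the rational canonical form exists over any field.

R = [[0, 0, 0, 0, 8], [1, 0, 0, 0, 28], [0, 1, 0, 0, 8], [0, 0, 1, 0, -28], [0, 0, 0, 1, 10]]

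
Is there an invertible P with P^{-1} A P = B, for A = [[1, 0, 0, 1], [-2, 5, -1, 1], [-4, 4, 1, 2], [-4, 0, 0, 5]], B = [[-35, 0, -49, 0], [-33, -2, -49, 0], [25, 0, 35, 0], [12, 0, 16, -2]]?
trace(A) = 12 but trace(B) = -4. The trace is a similarity invariant, so A and B are not similar.

No.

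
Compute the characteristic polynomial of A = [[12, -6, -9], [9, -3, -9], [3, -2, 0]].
xI - A = [[x - 12, 6, 9], [-9, x + 3, 9], [-3, 2, x]].

Expanding det(xI - A) along the first row:
det(xI - A) = + (x - 12)·det([[x + 3, 9], [2, x]]) - (6)·det([[-9, 9], [-3, x]]) + (9)·det([[-9, x + 3], [-3, 2]]).

Evaluating gives χ_A(x) = x^3 - 9x^2 + 27x - 27 = (x - 3)^3.

χ_A(x) = (x - 3)^3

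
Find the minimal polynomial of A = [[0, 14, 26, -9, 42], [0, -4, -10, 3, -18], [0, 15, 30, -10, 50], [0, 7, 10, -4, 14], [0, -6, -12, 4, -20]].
m_A(x) = x(x - 1)^2

The characteristic polynomial factors as x^3(x - 1)^2. The minimal polynomial is ∏(x - λ)^{k_λ} where k_λ is the size of the largest Jordan block at λ.

For λ = 0: rank(A) = 2, and the largest Jordan block has size 1 (the smallest k with rank(A^k) = rank(A^(k+1))).
For λ = 1: rank(A - I) = 4, and the largest Jordan block has size 2 (the smallest k with rank((A - I)^k) = rank((A - I)^(k+1))).

So m_A(x) = x(x - 1)^2.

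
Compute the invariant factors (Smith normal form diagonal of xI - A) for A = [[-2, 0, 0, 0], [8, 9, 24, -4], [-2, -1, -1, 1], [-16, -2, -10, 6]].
(x - 5)^2(x - 4)(x + 2)

The Jordan structure of A has elementary divisors (x + 2), (x - 4), (x - 5)^2. Arranging the block sizes at each eigenvalue in decreasing order and taking row products gives the invariant factors.

Invariant factors (smallest first, each dividing the next): (x - 5)^2(x - 4)(x + 2).

Check: the last factor (x - 5)^2(x - 4)(x + 2) is the minimal polynomial, and the product (x - 5)^2(x - 4)(x + 2) is the characteristic polynomial.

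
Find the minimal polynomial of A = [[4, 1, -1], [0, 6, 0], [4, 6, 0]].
The characteristic polynomial factors as (x - 6)(x - 2)^2. The minimal polynomial is ∏(x - λ)^{k_λ} where k_λ is the size of the largest Jordan block at λ.

For λ = 2: rank(A - 2I) = 2, and the largest Jordan block has size 2 (the smallest k with rank((A - 2I)^k) = rank((A - 2I)^(k+1))).
For λ = 6: rank(A - 6I) = 2, and the largest Jordan block has size 1 (the smallest k with rank((A - 6I)^k) = rank((A - 6I)^(k+1))).

So m_A(x) = (x - 6)(x - 2)^2.

m_A(x) = (x - 6)(x - 2)^2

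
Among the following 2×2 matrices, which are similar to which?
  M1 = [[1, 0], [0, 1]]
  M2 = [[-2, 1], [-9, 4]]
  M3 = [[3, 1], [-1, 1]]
3 classes: {M1}, {M2}, {M3}

Characteristic polynomials: χ_{M1} = (x - 1)^2, χ_{M2} = (x - 1)^2, χ_{M3} = (x - 2)^2.

{M1}: invariant factors x - 1, x - 1.

{M2}: invariant factors (x - 1)^2.

{M3}: invariant factors (x - 2)^2.

Matrices are similar if and only if their invariant-factor lists agree; the partition into similarity classes is {M1}, {M2}, {M3}.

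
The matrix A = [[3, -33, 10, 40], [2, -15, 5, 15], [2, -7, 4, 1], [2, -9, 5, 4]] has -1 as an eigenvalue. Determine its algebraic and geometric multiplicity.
The characteristic polynomial is (x + 1)^4, so the factor x + 1 appears with exponent 4: the algebraic multiplicity is 4.

rank(A + I) = 2, so the eigenspace has dimension 4 - 2 = 2: the geometric multiplicity is 2.

Since 2 < 4, A is not diagonalizable.

algebraic multiplicity 4, geometric multiplicity 2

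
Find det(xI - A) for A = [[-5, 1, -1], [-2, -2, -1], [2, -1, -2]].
χ_A(x) = (x + 3)^3

xI - A = [[x + 5, -1, 1], [2, x + 2, 1], [-2, 1, x + 2]].

Expanding det(xI - A) along the first row:
det(xI - A) = + (x + 5)·det([[x + 2, 1], [1, x + 2]]) - (-1)·det([[2, 1], [-2, x + 2]]) + (1)·det([[2, x + 2], [-2, 1]]).

Evaluating gives χ_A(x) = x^3 + 9x^2 + 27x + 27 = (x + 3)^3.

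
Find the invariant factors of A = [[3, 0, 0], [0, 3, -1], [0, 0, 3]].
The Jordan structure of A has elementary divisors (x - 3)^2, (x - 3). Arranging the block sizes at each eigenvalue in decreasing order and taking row products gives the invariant factors.

Invariant factors (smallest first, each dividing the next): x - 3, (x - 3)^2.

Check: the last factor (x - 3)^2 is the minimal polynomial, and the product (x - 3)^3 is the characteristic polynomial.

x - 3, (x - 3)^2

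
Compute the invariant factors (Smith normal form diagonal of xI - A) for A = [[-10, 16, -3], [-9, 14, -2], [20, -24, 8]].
The Jordan structure of A has elementary divisors (x - 4)^3. Arranging the block sizes at each eigenvalue in decreasing order and taking row products gives the invariant factors.

Invariant factors (smallest first, each dividing the next): (x - 4)^3.

Check: the last factor (x - 4)^3 is the minimal polynomial, and the product (x - 4)^3 is the characteristic polynomial.

(x - 4)^3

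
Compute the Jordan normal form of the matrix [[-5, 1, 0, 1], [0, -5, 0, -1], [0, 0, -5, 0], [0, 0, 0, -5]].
J = [[-5, 1, 0, 0], [0, -5, 1, 0], [0, 0, -5, 0], [0, 0, 0, -5]]

The characteristic polynomial is det(xI - A) = (x + 5)^4, so the eigenvalues are -5 (algebraic multiplicity 4).

For λ = -5: rank(A + 5I) = 2, rank((A + 5I)^2) = 1, rank((A + 5I)^3) = 0. The eigenspace has dimension 4 - 2 = 2, so there are 2 Jordan blocks; the rank sequence gives block sizes [3, 1].

Assembling the blocks gives the Jordan form J above.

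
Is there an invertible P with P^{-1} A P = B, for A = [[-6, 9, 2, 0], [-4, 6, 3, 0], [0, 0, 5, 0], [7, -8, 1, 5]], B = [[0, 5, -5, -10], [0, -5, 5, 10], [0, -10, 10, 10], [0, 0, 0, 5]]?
No.

Both have characteristic polynomial x^2(x - 5)^2, but the minimal polynomial of A is x^2(x - 5) while the minimal polynomial of B is x(x - 5). The minimal polynomial is a similarity invariant, so A and B are not similar.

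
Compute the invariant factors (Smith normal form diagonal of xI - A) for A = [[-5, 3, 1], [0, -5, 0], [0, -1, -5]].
The Jordan structure of A has elementary divisors (x + 5)^3. Arranging the block sizes at each eigenvalue in decreasing order and taking row products gives the invariant factors.

Invariant factors (smallest first, each dividing the next): (x + 5)^3.

Check: the last factor (x + 5)^3 is the minimal polynomial, and the product (x + 5)^3 is the characteristic polynomial.

(x + 5)^3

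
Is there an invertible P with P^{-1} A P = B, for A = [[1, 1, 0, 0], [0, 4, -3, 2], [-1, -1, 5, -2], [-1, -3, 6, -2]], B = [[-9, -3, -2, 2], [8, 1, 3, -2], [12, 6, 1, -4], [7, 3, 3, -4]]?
No.

trace(A) = 8 but trace(B) = -11. The trace is a similarity invariant, so A and B are not similar.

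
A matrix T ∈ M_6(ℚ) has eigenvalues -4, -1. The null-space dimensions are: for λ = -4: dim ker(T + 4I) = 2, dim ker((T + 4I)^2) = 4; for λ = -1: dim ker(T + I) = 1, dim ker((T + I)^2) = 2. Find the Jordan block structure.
Jordan blocks: (-4, 2), (-4, 2), (-1, 2)

λ = -4: successive nullity increments [2, 2] count blocks of size ≥ k; block sizes are [2, 2].
λ = -1: successive nullity increments [1, 1] count blocks of size ≥ k; block sizes are [2].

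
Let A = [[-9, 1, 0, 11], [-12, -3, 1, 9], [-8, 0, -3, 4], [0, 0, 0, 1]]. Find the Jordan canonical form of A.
The characteristic polynomial is det(xI - A) = (x - 1)(x + 5)^3, so the eigenvalues are -5 (algebraic multiplicity 3), 1 (algebraic multiplicity 1).

For λ = -5: rank(A + 5I) = 3, rank((A + 5I)^2) = 2, rank((A + 5I)^3) = 1. The eigenspace has dimension 4 - 3 = 1, so there is 1 Jordan block; the rank sequence gives block sizes [3].

For λ = 1: algebraic multiplicity 1 gives one 1×1 block.

Assembling the blocks gives the Jordan form J above.

J = [[-5, 1, 0, 0], [0, -5, 1, 0], [0, 0, -5, 0], [0, 0, 0, 1]]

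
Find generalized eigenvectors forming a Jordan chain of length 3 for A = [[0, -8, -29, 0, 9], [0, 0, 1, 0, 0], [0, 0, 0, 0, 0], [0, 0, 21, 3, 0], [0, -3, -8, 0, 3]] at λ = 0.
v_1 = [[12, 2, 1, -7, 5]]^T, v_2 = [[0, 1, 0, 0, 1]]^T, v_3 = [[1, 0, 0, 0, 0]]^T

We seek v_1 ∈ ker(A^3) \ ker(A^2), then set v_{i+1} = A v_i.

One such chain is v_1 = [[12, 2, 1, -7, 5]]^T, v_2 = [[0, 1, 0, 0, 1]]^T, v_3 = [[1, 0, 0, 0, 0]]^T. Check: A v_3 = [[0, 0, 0, 0, 0]]^T = 0.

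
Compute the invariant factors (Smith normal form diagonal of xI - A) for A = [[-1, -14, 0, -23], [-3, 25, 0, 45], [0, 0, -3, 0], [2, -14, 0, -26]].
x + 3, (x - 4)(x + 3)^2

The Jordan structure of A has elementary divisors (x + 3)^2, (x + 3), (x - 4). Arranging the block sizes at each eigenvalue in decreasing order and taking row products gives the invariant factors.

Invariant factors (smallest first, each dividing the next): x + 3, (x - 4)(x + 3)^2.

Check: the last factor (x - 4)(x + 3)^2 is the minimal polynomial, and the product (x - 4)(x + 3)^3 is the characteristic polynomial.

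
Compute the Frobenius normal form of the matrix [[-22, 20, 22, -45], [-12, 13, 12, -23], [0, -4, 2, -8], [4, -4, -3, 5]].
The invariant factors of A (the non-unit diagonal entries of the Smith normal form of xI - A over ℚ[x]) are (x^2 + x + 6)^2, each dividing the next. The characteristic polynomial is their product, (x^2 + x + 6)^2.

The rational canonical form is the block-diagonal matrix of companion matrices C(f_i):
R = [[0, 0, 0, -36], [1, 0, 0, -12], [0, 1, 0, -13], [0, 0, 1, -2]].

Note the characteristic polynomial does not split into linear factors over ℚ, so A has no Jordan form over ℚ; the rational canonical form exists over any field.

R = [[0, 0, 0, -36], [1, 0, 0, -12], [0, 1, 0, -13], [0, 0, 1, -2]]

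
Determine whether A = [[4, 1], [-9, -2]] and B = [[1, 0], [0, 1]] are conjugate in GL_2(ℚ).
Both have characteristic polynomial (x - 1)^2, but the minimal polynomial of A is (x - 1)^2 while the minimal polynomial of B is x - 1. The minimal polynomial is a similarity invariant, so A and B are not similar.

No.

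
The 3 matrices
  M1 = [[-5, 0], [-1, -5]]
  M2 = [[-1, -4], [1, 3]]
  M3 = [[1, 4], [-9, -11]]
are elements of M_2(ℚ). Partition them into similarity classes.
2 classes: {M1, M3}, {M2}

Characteristic polynomials: χ_{M1} = (x + 5)^2, χ_{M2} = (x - 1)^2, χ_{M3} = (x + 5)^2.

{M1, M3}: invariant factors (x + 5)^2.

{M2}: invariant factors (x - 1)^2.

Matrices are similar if and only if their invariant-factor lists agree; the partition into similarity classes is {M1, M3}, {M2}.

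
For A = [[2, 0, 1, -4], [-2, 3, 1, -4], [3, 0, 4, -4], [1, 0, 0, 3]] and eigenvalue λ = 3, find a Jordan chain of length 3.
v_1 = [[0, 0, 1, 0]]^T, v_2 = [[1, 1, 1, 0]]^T, v_3 = [[0, -1, 4, 1]]^T

We seek v_1 ∈ ker((A - 3I)^3) \ ker((A - 3I)^2), then set v_{i+1} = (A - 3I) v_i.

One such chain is v_1 = [[0, 0, 1, 0]]^T, v_2 = [[1, 1, 1, 0]]^T, v_3 = [[0, -1, 4, 1]]^T. Check: (A - 3I) v_3 = [[0, 0, 0, 0]]^T = 0.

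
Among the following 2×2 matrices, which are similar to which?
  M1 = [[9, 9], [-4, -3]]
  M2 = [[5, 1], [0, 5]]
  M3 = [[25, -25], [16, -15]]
2 classes: {M1}, {M2, M3}

Characteristic polynomials: χ_{M1} = (x - 3)^2, χ_{M2} = (x - 5)^2, χ_{M3} = (x - 5)^2.

{M1}: invariant factors (x - 3)^2.

{M2, M3}: invariant factors (x - 5)^2.

Matrices are similar if and only if their invariant-factor lists agree; the partition into similarity classes is {M1}, {M2, M3}.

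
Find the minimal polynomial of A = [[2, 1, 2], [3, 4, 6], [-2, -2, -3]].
m_A(x) = (x - 1)^2

The characteristic polynomial factors as (x - 1)^3. The minimal polynomial is ∏(x - λ)^{k_λ} where k_λ is the size of the largest Jordan block at λ.

For λ = 1: rank(A - I) = 1, and the largest Jordan block has size 2 (the smallest k with rank((A - I)^k) = rank((A - I)^(k+1))).

So m_A(x) = (x - 1)^2.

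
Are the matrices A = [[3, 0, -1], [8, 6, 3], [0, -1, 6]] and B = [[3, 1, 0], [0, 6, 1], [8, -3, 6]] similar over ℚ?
Yes.

Two matrices over a field are similar if and only if they have the same invariant factors.

Both A and B have characteristic polynomial (x - 5)^3 and minimal polynomial (x - 5)^3. Computing further, both have invariant factors (x - 5)^3. Hence A and B are similar.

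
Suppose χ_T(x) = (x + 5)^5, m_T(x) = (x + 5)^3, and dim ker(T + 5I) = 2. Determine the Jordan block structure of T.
Jordan blocks: (-5, 3), (-5, 2)

λ = -5: algebraic multiplicity 5 (exponent in χ_T), largest block size 3 (exponent in m_T), 2 blocks (geometric multiplicity). These force block sizes [3, 2].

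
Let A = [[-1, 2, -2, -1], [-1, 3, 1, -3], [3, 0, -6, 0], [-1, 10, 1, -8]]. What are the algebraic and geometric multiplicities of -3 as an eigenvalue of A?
The characteristic polynomial is (x + 3)^4, so the factor x + 3 appears with exponent 4: the algebraic multiplicity is 4.

rank(A + 3I) = 2, so the eigenspace has dimension 4 - 2 = 2: the geometric multiplicity is 2.

Since 2 < 4, A is not diagonalizable.

algebraic multiplicity 4, geometric multiplicity 2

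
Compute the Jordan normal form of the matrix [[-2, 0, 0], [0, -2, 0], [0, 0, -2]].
J = [[-2, 0, 0], [0, -2, 0], [0, 0, -2]]

The characteristic polynomial is det(xI - A) = (x + 2)^3, so the eigenvalues are -2 (algebraic multiplicity 3).

For λ = -2: rank(A + 2I) = 0. The eigenspace has dimension 3 - 0 = 3, so there are 3 Jordan blocks; the rank sequence gives block sizes [1, 1, 1].

Assembling the blocks gives the Jordan form J above.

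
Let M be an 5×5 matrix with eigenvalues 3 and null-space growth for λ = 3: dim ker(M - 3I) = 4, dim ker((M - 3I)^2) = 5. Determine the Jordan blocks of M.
λ = 3: successive nullity increments [4, 1] count blocks of size ≥ k; block sizes are [2, 1, 1, 1].

Jordan blocks: (3, 2), (3, 1), (3, 1), (3, 1)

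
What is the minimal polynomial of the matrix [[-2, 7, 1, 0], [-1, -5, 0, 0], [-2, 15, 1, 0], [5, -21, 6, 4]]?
The characteristic polynomial factors as (x - 4)(x + 2)^3. The minimal polynomial is ∏(x - λ)^{k_λ} where k_λ is the size of the largest Jordan block at λ.

For λ = -2: rank(A + 2I) = 3, and the largest Jordan block has size 3 (the smallest k with rank((A + 2I)^k) = rank((A + 2I)^(k+1))).
For λ = 4: rank(A - 4I) = 3, and the largest Jordan block has size 1 (the smallest k with rank((A - 4I)^k) = rank((A - 4I)^(k+1))).

So m_A(x) = (x - 4)(x + 2)^3.

m_A(x) = (x - 4)(x + 2)^3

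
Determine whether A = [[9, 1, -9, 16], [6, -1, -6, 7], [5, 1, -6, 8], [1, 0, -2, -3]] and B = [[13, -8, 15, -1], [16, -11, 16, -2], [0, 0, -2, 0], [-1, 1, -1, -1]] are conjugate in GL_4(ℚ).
No.

Both have characteristic polynomial (x - 5)(x + 2)^3, but the minimal polynomial of A is (x - 5)(x + 2)^3 while the minimal polynomial of B is (x - 5)(x + 2)^2. The minimal polynomial is a similarity invariant, so A and B are not similar.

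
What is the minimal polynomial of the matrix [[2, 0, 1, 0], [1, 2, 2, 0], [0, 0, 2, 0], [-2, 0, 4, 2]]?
m_A(x) = (x - 2)^3

The characteristic polynomial factors as (x - 2)^4. The minimal polynomial is ∏(x - λ)^{k_λ} where k_λ is the size of the largest Jordan block at λ.

For λ = 2: rank(A - 2I) = 2, and the largest Jordan block has size 3 (the smallest k with rank((A - 2I)^k) = rank((A - 2I)^(k+1))).

So m_A(x) = (x - 2)^3.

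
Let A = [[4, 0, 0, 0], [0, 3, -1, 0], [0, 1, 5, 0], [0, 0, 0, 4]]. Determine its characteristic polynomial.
xI - A = [[x - 4, 0, 0, 0], [0, x - 3, 1, 0], [0, -1, x - 5, 0], [0, 0, 0, x - 4]].

Expanding det(xI - A) along the first row:
det(xI - A) = + (x - 4)·det([[x - 3, 1, 0], [-1, x - 5, 0], [0, 0, x - 4]]) - (0)·det([[0, 1, 0], [0, x - 5, 0], [0, 0, x - 4]]) + (0)·det([[0, x - 3, 0], [0, -1, 0], [0, 0, x - 4]]) - (0)·det([[0, x - 3, 1], [0, -1, x - 5], [0, 0, 0]]).

Evaluating gives χ_A(x) = x^4 - 16x^3 + 96x^2 - 256x + 256 = (x - 4)^4.

χ_A(x) = (x - 4)^4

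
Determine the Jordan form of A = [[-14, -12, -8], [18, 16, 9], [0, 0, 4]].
J = [[-2, 0, 0], [0, 4, 1], [0, 0, 4]]

The characteristic polynomial is det(xI - A) = (x - 4)^2(x + 2), so the eigenvalues are -2 (algebraic multiplicity 1), 4 (algebraic multiplicity 2).

For λ = -2: algebraic multiplicity 1 gives one 1×1 block.

For λ = 4: rank(A - 4I) = 2, rank((A - 4I)^2) = 1. The eigenspace has dimension 3 - 2 = 1, so there is 1 Jordan block; the rank sequence gives block sizes [2].

Assembling the blocks gives the Jordan form J above.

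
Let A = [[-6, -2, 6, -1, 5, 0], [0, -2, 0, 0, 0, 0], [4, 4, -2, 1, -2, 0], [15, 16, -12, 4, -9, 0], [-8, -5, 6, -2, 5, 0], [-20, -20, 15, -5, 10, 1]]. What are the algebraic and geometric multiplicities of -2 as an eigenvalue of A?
The characteristic polynomial is (x - 1)^4(x + 2)^2, so the factor x + 2 appears with exponent 2: the algebraic multiplicity is 2.

rank(A + 2I) = 5, so the eigenspace has dimension 6 - 5 = 1: the geometric multiplicity is 1.

Since 1 < 2, A is not diagonalizable.

algebraic multiplicity 2, geometric multiplicity 1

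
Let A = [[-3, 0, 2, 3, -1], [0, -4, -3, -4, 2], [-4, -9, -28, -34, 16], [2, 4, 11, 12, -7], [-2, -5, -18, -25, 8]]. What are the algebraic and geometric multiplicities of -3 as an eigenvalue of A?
algebraic multiplicity 5, geometric multiplicity 2

The characteristic polynomial is (x + 3)^5, so the factor x + 3 appears with exponent 5: the algebraic multiplicity is 5.

rank(A + 3I) = 3, so the eigenspace has dimension 5 - 3 = 2: the geometric multiplicity is 2.

Since 2 < 5, A is not diagonalizable.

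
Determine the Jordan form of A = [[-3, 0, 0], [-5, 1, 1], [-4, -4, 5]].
J = [[-3, 0, 0], [0, 3, 1], [0, 0, 3]]

The characteristic polynomial is det(xI - A) = (x - 3)^2(x + 3), so the eigenvalues are -3 (algebraic multiplicity 1), 3 (algebraic multiplicity 2).

For λ = -3: algebraic multiplicity 1 gives one 1×1 block.

For λ = 3: rank(A - 3I) = 2, rank((A - 3I)^2) = 1. The eigenspace has dimension 3 - 2 = 1, so there is 1 Jordan block; the rank sequence gives block sizes [2].

Assembling the blocks gives the Jordan form J above.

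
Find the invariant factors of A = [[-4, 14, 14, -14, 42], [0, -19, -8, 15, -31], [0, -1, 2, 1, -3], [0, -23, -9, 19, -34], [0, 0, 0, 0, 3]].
The Jordan structure of A has elementary divisors (x + 4), (x + 4), (x - 3)^2, (x - 3). Arranging the block sizes at each eigenvalue in decreasing order and taking row products gives the invariant factors.

Invariant factors (smallest first, each dividing the next): (x - 3)(x + 4), (x - 3)^2(x + 4).

Check: the last factor (x - 3)^2(x + 4) is the minimal polynomial, and the product (x - 3)^3(x + 4)^2 is the characteristic polynomial.

(x - 3)(x + 4), (x - 3)^2(x + 4)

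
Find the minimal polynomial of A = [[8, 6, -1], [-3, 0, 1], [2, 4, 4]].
The characteristic polynomial factors as (x - 4)^3. The minimal polynomial is ∏(x - λ)^{k_λ} where k_λ is the size of the largest Jordan block at λ.

For λ = 4: rank(A - 4I) = 2, and the largest Jordan block has size 3 (the smallest k with rank((A - 4I)^k) = rank((A - 4I)^(k+1))).

So m_A(x) = (x - 4)^3.

m_A(x) = (x - 4)^3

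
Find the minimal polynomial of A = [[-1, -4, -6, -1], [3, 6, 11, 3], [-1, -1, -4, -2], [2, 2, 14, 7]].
The characteristic polynomial factors as (x - 3)^2(x - 1)^2. The minimal polynomial is ∏(x - λ)^{k_λ} where k_λ is the size of the largest Jordan block at λ.

For λ = 1: rank(A - I) = 3, and the largest Jordan block has size 2 (the smallest k with rank((A - I)^k) = rank((A - I)^(k+1))).
For λ = 3: rank(A - 3I) = 3, and the largest Jordan block has size 2 (the smallest k with rank((A - 3I)^k) = rank((A - 3I)^(k+1))).

So m_A(x) = (x - 3)^2(x - 1)^2.

m_A(x) = (x - 3)^2(x - 1)^2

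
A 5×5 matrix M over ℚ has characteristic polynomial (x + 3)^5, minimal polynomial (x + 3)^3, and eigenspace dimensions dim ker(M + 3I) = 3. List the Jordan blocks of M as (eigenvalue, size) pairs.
Jordan blocks: (-3, 3), (-3, 1), (-3, 1)

λ = -3: algebraic multiplicity 5 (exponent in χ_M), largest block size 3 (exponent in m_M), 3 blocks (geometric multiplicity). These force block sizes [3, 1, 1].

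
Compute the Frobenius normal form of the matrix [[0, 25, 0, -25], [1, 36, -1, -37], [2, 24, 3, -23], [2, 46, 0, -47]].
The invariant factors of A (the non-unit diagonal entries of the Smith normal form of xI - A over ℚ[x]) are (x^2 + 4x + 5)^2, each dividing the next. The characteristic polynomial is their product, (x^2 + 4x + 5)^2.

The rational canonical form is the block-diagonal matrix of companion matrices C(f_i):
R = [[0, 0, 0, -25], [1, 0, 0, -40], [0, 1, 0, -26], [0, 0, 1, -8]].

Note the characteristic polynomial does not split into linear factors over ℚ, so A has no Jordan form over ℚ; the rational canonical form exists over any field.

R = [[0, 0, 0, -25], [1, 0, 0, -40], [0, 1, 0, -26], [0, 0, 1, -8]]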